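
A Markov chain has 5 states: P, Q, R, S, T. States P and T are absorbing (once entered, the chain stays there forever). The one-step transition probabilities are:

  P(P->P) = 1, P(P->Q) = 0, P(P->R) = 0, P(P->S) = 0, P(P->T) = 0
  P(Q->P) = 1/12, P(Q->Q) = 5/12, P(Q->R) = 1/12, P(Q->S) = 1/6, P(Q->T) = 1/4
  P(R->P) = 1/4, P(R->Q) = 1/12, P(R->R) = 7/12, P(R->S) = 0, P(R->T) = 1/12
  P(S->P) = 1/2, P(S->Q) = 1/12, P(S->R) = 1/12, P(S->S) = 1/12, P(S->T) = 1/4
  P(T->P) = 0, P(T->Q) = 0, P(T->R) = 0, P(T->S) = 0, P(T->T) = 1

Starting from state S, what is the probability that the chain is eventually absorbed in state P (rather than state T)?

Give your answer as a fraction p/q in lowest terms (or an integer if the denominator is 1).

Answer: 117/181

Derivation:
Let a_i = P(absorbed in P | start in state i).
Boundary conditions: a_P = 1, a_T = 0.
For each transient state i, a_i = sum_j P(i->j) * a_j:
  a_Q = 1/12*a_P + 5/12*a_Q + 1/12*a_R + 1/6*a_S + 1/4*a_T
  a_R = 1/4*a_P + 1/12*a_Q + 7/12*a_R + 0*a_S + 1/12*a_T
  a_S = 1/2*a_P + 1/12*a_Q + 1/12*a_R + 1/12*a_S + 1/4*a_T

Substituting a_P = 1 and a_T = 0, rearrange to (I - Q) a = r where r[i] = P(i -> P):
  [7/12, -1/12, -1/6] . (a_Q, a_R, a_S) = 1/12
  [-1/12, 5/12, 0] . (a_Q, a_R, a_S) = 1/4
  [-1/12, -1/12, 11/12] . (a_Q, a_R, a_S) = 1/2

Solving yields:
  a_Q = 77/181
  a_R = 124/181
  a_S = 117/181

Starting state is S, so the absorption probability is a_S = 117/181.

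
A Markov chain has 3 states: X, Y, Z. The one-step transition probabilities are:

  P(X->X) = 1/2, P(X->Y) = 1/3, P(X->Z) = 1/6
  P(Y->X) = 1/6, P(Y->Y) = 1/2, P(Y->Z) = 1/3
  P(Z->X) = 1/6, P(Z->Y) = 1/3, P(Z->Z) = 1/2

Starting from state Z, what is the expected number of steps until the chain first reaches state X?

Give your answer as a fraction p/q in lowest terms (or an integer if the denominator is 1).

Answer: 6

Derivation:
Let h_i = expected steps to first reach X from state i.
Boundary: h_X = 0.
First-step equations for the other states:
  h_Y = 1 + 1/6*h_X + 1/2*h_Y + 1/3*h_Z
  h_Z = 1 + 1/6*h_X + 1/3*h_Y + 1/2*h_Z

Substituting h_X = 0 and rearranging gives the linear system (I - Q) h = 1:
  [1/2, -1/3] . (h_Y, h_Z) = 1
  [-1/3, 1/2] . (h_Y, h_Z) = 1

Solving yields:
  h_Y = 6
  h_Z = 6

Starting state is Z, so the expected hitting time is h_Z = 6.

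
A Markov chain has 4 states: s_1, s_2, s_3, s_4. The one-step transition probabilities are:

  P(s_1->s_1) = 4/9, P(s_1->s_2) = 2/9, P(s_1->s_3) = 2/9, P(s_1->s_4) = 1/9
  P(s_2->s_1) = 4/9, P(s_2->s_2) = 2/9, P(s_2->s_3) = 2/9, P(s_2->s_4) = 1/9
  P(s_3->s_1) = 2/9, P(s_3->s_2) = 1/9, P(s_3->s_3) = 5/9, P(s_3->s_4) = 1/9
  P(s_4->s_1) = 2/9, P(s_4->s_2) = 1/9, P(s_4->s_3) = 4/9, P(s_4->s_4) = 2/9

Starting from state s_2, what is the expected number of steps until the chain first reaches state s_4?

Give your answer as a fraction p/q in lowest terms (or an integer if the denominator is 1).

Answer: 9

Derivation:
Let h_i = expected steps to first reach s_4 from state i.
Boundary: h_s_4 = 0.
First-step equations for the other states:
  h_s_1 = 1 + 4/9*h_s_1 + 2/9*h_s_2 + 2/9*h_s_3 + 1/9*h_s_4
  h_s_2 = 1 + 4/9*h_s_1 + 2/9*h_s_2 + 2/9*h_s_3 + 1/9*h_s_4
  h_s_3 = 1 + 2/9*h_s_1 + 1/9*h_s_2 + 5/9*h_s_3 + 1/9*h_s_4

Substituting h_s_4 = 0 and rearranging gives the linear system (I - Q) h = 1:
  [5/9, -2/9, -2/9] . (h_s_1, h_s_2, h_s_3) = 1
  [-4/9, 7/9, -2/9] . (h_s_1, h_s_2, h_s_3) = 1
  [-2/9, -1/9, 4/9] . (h_s_1, h_s_2, h_s_3) = 1

Solving yields:
  h_s_1 = 9
  h_s_2 = 9
  h_s_3 = 9

Starting state is s_2, so the expected hitting time is h_s_2 = 9.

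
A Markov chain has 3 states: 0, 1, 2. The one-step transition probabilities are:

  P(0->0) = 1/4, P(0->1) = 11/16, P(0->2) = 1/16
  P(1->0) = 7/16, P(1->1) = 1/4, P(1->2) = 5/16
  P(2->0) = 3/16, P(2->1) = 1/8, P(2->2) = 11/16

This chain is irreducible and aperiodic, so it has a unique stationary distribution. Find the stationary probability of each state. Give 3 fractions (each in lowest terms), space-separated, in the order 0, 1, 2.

The stationary distribution satisfies pi = pi * P, i.e.:
  pi_0 = 1/4*pi_0 + 7/16*pi_1 + 3/16*pi_2
  pi_1 = 11/16*pi_0 + 1/4*pi_1 + 1/8*pi_2
  pi_2 = 1/16*pi_0 + 5/16*pi_1 + 11/16*pi_2
with normalization: pi_0 + pi_1 + pi_2 = 1.

Using the first 2 balance equations plus normalization, the linear system A*pi = b is:
  [-3/4, 7/16, 3/16] . pi = 0
  [11/16, -3/4, 1/8] . pi = 0
  [1, 1, 1] . pi = 1

Solving yields:
  pi_0 = 25/87
  pi_1 = 19/58
  pi_2 = 67/174

Verification (pi * P):
  25/87*1/4 + 19/58*7/16 + 67/174*3/16 = 25/87 = pi_0  (ok)
  25/87*11/16 + 19/58*1/4 + 67/174*1/8 = 19/58 = pi_1  (ok)
  25/87*1/16 + 19/58*5/16 + 67/174*11/16 = 67/174 = pi_2  (ok)

Answer: 25/87 19/58 67/174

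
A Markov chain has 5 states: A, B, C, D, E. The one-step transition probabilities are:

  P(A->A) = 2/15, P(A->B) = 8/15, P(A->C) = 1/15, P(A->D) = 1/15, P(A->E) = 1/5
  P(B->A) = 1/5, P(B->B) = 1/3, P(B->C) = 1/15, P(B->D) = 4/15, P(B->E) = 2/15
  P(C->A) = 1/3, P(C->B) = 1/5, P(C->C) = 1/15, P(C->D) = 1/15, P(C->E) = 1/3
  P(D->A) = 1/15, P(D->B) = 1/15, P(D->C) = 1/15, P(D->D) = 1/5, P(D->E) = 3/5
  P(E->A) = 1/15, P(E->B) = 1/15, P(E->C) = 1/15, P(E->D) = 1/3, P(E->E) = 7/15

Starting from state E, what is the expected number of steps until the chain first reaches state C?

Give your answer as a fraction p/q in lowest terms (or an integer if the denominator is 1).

Let h_i = expected steps to first reach C from state i.
Boundary: h_C = 0.
First-step equations for the other states:
  h_A = 1 + 2/15*h_A + 8/15*h_B + 1/15*h_C + 1/15*h_D + 1/5*h_E
  h_B = 1 + 1/5*h_A + 1/3*h_B + 1/15*h_C + 4/15*h_D + 2/15*h_E
  h_D = 1 + 1/15*h_A + 1/15*h_B + 1/15*h_C + 1/5*h_D + 3/5*h_E
  h_E = 1 + 1/15*h_A + 1/15*h_B + 1/15*h_C + 1/3*h_D + 7/15*h_E

Substituting h_C = 0 and rearranging gives the linear system (I - Q) h = 1:
  [13/15, -8/15, -1/15, -1/5] . (h_A, h_B, h_D, h_E) = 1
  [-1/5, 2/3, -4/15, -2/15] . (h_A, h_B, h_D, h_E) = 1
  [-1/15, -1/15, 4/5, -3/5] . (h_A, h_B, h_D, h_E) = 1
  [-1/15, -1/15, -1/3, 8/15] . (h_A, h_B, h_D, h_E) = 1

Solving yields:
  h_A = 15
  h_B = 15
  h_D = 15
  h_E = 15

Starting state is E, so the expected hitting time is h_E = 15.

Answer: 15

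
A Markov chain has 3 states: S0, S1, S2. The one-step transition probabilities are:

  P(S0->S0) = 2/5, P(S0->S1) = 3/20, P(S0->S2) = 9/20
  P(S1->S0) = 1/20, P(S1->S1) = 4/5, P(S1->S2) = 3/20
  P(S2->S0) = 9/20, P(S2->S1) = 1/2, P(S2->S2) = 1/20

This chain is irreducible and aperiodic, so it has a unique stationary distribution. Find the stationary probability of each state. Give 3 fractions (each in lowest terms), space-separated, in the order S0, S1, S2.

Answer: 23/119 21/34 45/238

Derivation:
The stationary distribution satisfies pi = pi * P, i.e.:
  pi_S0 = 2/5*pi_S0 + 1/20*pi_S1 + 9/20*pi_S2
  pi_S1 = 3/20*pi_S0 + 4/5*pi_S1 + 1/2*pi_S2
  pi_S2 = 9/20*pi_S0 + 3/20*pi_S1 + 1/20*pi_S2
with normalization: pi_S0 + pi_S1 + pi_S2 = 1.

Using the first 2 balance equations plus normalization, the linear system A*pi = b is:
  [-3/5, 1/20, 9/20] . pi = 0
  [3/20, -1/5, 1/2] . pi = 0
  [1, 1, 1] . pi = 1

Solving yields:
  pi_S0 = 23/119
  pi_S1 = 21/34
  pi_S2 = 45/238

Verification (pi * P):
  23/119*2/5 + 21/34*1/20 + 45/238*9/20 = 23/119 = pi_S0  (ok)
  23/119*3/20 + 21/34*4/5 + 45/238*1/2 = 21/34 = pi_S1  (ok)
  23/119*9/20 + 21/34*3/20 + 45/238*1/20 = 45/238 = pi_S2  (ok)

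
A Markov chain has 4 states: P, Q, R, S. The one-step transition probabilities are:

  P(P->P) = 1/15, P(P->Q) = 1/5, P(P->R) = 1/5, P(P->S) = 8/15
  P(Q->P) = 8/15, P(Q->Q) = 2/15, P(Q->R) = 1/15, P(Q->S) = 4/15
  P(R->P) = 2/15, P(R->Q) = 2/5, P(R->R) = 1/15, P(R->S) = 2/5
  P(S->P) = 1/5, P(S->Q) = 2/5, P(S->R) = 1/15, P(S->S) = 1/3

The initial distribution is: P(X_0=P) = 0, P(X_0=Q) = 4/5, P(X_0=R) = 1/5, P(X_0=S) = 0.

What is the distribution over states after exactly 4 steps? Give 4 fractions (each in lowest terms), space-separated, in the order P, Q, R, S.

Answer: 13028/50625 68842/253125 2819/28125 93772/253125

Derivation:
Propagating the distribution step by step (d_{t+1} = d_t * P):
d_0 = (P=0, Q=4/5, R=1/5, S=0)
  d_1[P] = 0*1/15 + 4/5*8/15 + 1/5*2/15 + 0*1/5 = 34/75
  d_1[Q] = 0*1/5 + 4/5*2/15 + 1/5*2/5 + 0*2/5 = 14/75
  d_1[R] = 0*1/5 + 4/5*1/15 + 1/5*1/15 + 0*1/15 = 1/15
  d_1[S] = 0*8/15 + 4/5*4/15 + 1/5*2/5 + 0*1/3 = 22/75
d_1 = (P=34/75, Q=14/75, R=1/15, S=22/75)
  d_2[P] = 34/75*1/15 + 14/75*8/15 + 1/15*2/15 + 22/75*1/5 = 74/375
  d_2[Q] = 34/75*1/5 + 14/75*2/15 + 1/15*2/5 + 22/75*2/5 = 292/1125
  d_2[R] = 34/75*1/5 + 14/75*1/15 + 1/15*1/15 + 22/75*1/15 = 143/1125
  d_2[S] = 34/75*8/15 + 14/75*4/15 + 1/15*2/5 + 22/75*1/3 = 52/125
d_2 = (P=74/375, Q=292/1125, R=143/1125, S=52/125)
  d_3[P] = 74/375*1/15 + 292/1125*8/15 + 143/1125*2/15 + 52/125*1/5 = 472/1875
  d_3[Q] = 74/375*1/5 + 292/1125*2/15 + 143/1125*2/5 + 52/125*2/5 = 4916/16875
  d_3[R] = 74/375*1/5 + 292/1125*1/15 + 143/1125*1/15 + 52/125*1/15 = 523/5625
  d_3[S] = 74/375*8/15 + 292/1125*4/15 + 143/1125*2/5 + 52/125*1/3 = 6142/16875
d_3 = (P=472/1875, Q=4916/16875, R=523/5625, S=6142/16875)
  d_4[P] = 472/1875*1/15 + 4916/16875*8/15 + 523/5625*2/15 + 6142/16875*1/5 = 13028/50625
  d_4[Q] = 472/1875*1/5 + 4916/16875*2/15 + 523/5625*2/5 + 6142/16875*2/5 = 68842/253125
  d_4[R] = 472/1875*1/5 + 4916/16875*1/15 + 523/5625*1/15 + 6142/16875*1/15 = 2819/28125
  d_4[S] = 472/1875*8/15 + 4916/16875*4/15 + 523/5625*2/5 + 6142/16875*1/3 = 93772/253125
d_4 = (P=13028/50625, Q=68842/253125, R=2819/28125, S=93772/253125)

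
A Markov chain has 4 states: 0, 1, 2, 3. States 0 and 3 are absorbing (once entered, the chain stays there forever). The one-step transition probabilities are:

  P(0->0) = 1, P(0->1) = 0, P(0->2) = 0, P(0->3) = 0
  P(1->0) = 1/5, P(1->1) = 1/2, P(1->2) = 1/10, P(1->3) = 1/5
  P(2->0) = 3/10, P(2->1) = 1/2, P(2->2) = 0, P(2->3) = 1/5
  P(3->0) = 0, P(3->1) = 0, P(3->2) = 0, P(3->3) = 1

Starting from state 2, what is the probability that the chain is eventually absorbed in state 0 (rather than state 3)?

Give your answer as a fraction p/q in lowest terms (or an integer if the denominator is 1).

Answer: 5/9

Derivation:
Let a_i = P(absorbed in 0 | start in state i).
Boundary conditions: a_0 = 1, a_3 = 0.
For each transient state i, a_i = sum_j P(i->j) * a_j:
  a_1 = 1/5*a_0 + 1/2*a_1 + 1/10*a_2 + 1/5*a_3
  a_2 = 3/10*a_0 + 1/2*a_1 + 0*a_2 + 1/5*a_3

Substituting a_0 = 1 and a_3 = 0, rearrange to (I - Q) a = r where r[i] = P(i -> 0):
  [1/2, -1/10] . (a_1, a_2) = 1/5
  [-1/2, 1] . (a_1, a_2) = 3/10

Solving yields:
  a_1 = 23/45
  a_2 = 5/9

Starting state is 2, so the absorption probability is a_2 = 5/9.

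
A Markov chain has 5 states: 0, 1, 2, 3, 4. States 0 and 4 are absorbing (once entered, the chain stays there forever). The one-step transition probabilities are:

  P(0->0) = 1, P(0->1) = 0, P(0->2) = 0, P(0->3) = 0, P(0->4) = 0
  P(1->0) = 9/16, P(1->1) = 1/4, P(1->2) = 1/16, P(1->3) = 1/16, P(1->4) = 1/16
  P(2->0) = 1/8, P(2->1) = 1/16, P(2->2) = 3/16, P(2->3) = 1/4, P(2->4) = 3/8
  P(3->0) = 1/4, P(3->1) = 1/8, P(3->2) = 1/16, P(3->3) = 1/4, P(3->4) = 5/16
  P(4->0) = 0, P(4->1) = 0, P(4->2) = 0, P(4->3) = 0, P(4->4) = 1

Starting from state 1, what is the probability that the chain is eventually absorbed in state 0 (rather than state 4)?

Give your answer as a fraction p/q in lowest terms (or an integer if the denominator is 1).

Answer: 1462/1777

Derivation:
Let a_i = P(absorbed in 0 | start in state i).
Boundary conditions: a_0 = 1, a_4 = 0.
For each transient state i, a_i = sum_j P(i->j) * a_j:
  a_1 = 9/16*a_0 + 1/4*a_1 + 1/16*a_2 + 1/16*a_3 + 1/16*a_4
  a_2 = 1/8*a_0 + 1/16*a_1 + 3/16*a_2 + 1/4*a_3 + 3/8*a_4
  a_3 = 1/4*a_0 + 1/8*a_1 + 1/16*a_2 + 1/4*a_3 + 5/16*a_4

Substituting a_0 = 1 and a_4 = 0, rearrange to (I - Q) a = r where r[i] = P(i -> 0):
  [3/4, -1/16, -1/16] . (a_1, a_2, a_3) = 9/16
  [-1/16, 13/16, -1/4] . (a_1, a_2, a_3) = 1/8
  [-1/8, -1/16, 3/4] . (a_1, a_2, a_3) = 1/4

Solving yields:
  a_1 = 1462/1777
  a_2 = 660/1777
  a_3 = 891/1777

Starting state is 1, so the absorption probability is a_1 = 1462/1777.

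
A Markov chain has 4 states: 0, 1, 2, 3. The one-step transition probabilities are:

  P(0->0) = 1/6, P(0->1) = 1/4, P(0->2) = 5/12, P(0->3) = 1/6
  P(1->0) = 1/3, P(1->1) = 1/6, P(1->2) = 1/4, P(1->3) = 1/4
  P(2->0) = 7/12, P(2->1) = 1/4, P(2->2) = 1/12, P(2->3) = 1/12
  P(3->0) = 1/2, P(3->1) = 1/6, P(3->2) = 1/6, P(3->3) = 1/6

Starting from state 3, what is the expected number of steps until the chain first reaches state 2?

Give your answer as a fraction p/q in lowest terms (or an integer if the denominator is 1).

Answer: 388/105

Derivation:
Let h_i = expected steps to first reach 2 from state i.
Boundary: h_2 = 0.
First-step equations for the other states:
  h_0 = 1 + 1/6*h_0 + 1/4*h_1 + 5/12*h_2 + 1/6*h_3
  h_1 = 1 + 1/3*h_0 + 1/6*h_1 + 1/4*h_2 + 1/4*h_3
  h_3 = 1 + 1/2*h_0 + 1/6*h_1 + 1/6*h_2 + 1/6*h_3

Substituting h_2 = 0 and rearranging gives the linear system (I - Q) h = 1:
  [5/6, -1/4, -1/6] . (h_0, h_1, h_3) = 1
  [-1/3, 5/6, -1/4] . (h_0, h_1, h_3) = 1
  [-1/2, -1/6, 5/6] . (h_0, h_1, h_3) = 1

Solving yields:
  h_0 = 314/105
  h_1 = 368/105
  h_3 = 388/105

Starting state is 3, so the expected hitting time is h_3 = 388/105.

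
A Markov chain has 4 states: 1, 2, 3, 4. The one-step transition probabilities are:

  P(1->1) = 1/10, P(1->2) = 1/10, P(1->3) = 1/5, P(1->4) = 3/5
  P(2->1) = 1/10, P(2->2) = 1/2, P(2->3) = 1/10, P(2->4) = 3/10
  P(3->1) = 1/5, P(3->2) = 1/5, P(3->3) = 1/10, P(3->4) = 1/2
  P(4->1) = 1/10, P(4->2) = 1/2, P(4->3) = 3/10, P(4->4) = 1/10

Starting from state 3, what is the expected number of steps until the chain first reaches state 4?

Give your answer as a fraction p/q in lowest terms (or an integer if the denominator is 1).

Answer: 95/44

Derivation:
Let h_i = expected steps to first reach 4 from state i.
Boundary: h_4 = 0.
First-step equations for the other states:
  h_1 = 1 + 1/10*h_1 + 1/10*h_2 + 1/5*h_3 + 3/5*h_4
  h_2 = 1 + 1/10*h_1 + 1/2*h_2 + 1/10*h_3 + 3/10*h_4
  h_3 = 1 + 1/5*h_1 + 1/5*h_2 + 1/10*h_3 + 1/2*h_4

Substituting h_4 = 0 and rearranging gives the linear system (I - Q) h = 1:
  [9/10, -1/10, -1/5] . (h_1, h_2, h_3) = 1
  [-1/10, 1/2, -1/10] . (h_1, h_2, h_3) = 1
  [-1/5, -1/5, 9/10] . (h_1, h_2, h_3) = 1

Solving yields:
  h_1 = 335/176
  h_2 = 45/16
  h_3 = 95/44

Starting state is 3, so the expected hitting time is h_3 = 95/44.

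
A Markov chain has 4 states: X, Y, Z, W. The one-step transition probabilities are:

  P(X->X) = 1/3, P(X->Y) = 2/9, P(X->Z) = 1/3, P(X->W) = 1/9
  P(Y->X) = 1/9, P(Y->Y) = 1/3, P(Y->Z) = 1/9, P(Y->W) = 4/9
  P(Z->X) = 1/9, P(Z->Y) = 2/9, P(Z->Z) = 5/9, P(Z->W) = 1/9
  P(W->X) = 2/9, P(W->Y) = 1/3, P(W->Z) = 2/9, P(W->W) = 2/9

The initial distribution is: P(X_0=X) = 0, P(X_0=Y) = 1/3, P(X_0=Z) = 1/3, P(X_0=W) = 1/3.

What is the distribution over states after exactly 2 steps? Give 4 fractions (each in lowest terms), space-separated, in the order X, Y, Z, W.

Answer: 14/81 23/81 74/243 58/243

Derivation:
Propagating the distribution step by step (d_{t+1} = d_t * P):
d_0 = (X=0, Y=1/3, Z=1/3, W=1/3)
  d_1[X] = 0*1/3 + 1/3*1/9 + 1/3*1/9 + 1/3*2/9 = 4/27
  d_1[Y] = 0*2/9 + 1/3*1/3 + 1/3*2/9 + 1/3*1/3 = 8/27
  d_1[Z] = 0*1/3 + 1/3*1/9 + 1/3*5/9 + 1/3*2/9 = 8/27
  d_1[W] = 0*1/9 + 1/3*4/9 + 1/3*1/9 + 1/3*2/9 = 7/27
d_1 = (X=4/27, Y=8/27, Z=8/27, W=7/27)
  d_2[X] = 4/27*1/3 + 8/27*1/9 + 8/27*1/9 + 7/27*2/9 = 14/81
  d_2[Y] = 4/27*2/9 + 8/27*1/3 + 8/27*2/9 + 7/27*1/3 = 23/81
  d_2[Z] = 4/27*1/3 + 8/27*1/9 + 8/27*5/9 + 7/27*2/9 = 74/243
  d_2[W] = 4/27*1/9 + 8/27*4/9 + 8/27*1/9 + 7/27*2/9 = 58/243
d_2 = (X=14/81, Y=23/81, Z=74/243, W=58/243)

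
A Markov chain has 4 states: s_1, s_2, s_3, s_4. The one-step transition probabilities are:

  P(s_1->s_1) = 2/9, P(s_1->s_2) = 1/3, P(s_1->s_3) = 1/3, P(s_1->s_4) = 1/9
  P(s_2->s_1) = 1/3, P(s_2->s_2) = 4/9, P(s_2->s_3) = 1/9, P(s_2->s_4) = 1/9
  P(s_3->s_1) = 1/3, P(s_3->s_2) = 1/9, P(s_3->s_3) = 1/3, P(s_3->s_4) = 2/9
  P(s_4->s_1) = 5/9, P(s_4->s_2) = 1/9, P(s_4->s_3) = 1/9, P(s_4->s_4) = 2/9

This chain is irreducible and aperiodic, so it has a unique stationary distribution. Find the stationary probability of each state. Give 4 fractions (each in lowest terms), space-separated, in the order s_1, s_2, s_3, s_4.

The stationary distribution satisfies pi = pi * P, i.e.:
  pi_s_1 = 2/9*pi_s_1 + 1/3*pi_s_2 + 1/3*pi_s_3 + 5/9*pi_s_4
  pi_s_2 = 1/3*pi_s_1 + 4/9*pi_s_2 + 1/9*pi_s_3 + 1/9*pi_s_4
  pi_s_3 = 1/3*pi_s_1 + 1/9*pi_s_2 + 1/3*pi_s_3 + 1/9*pi_s_4
  pi_s_4 = 1/9*pi_s_1 + 1/9*pi_s_2 + 2/9*pi_s_3 + 2/9*pi_s_4
with normalization: pi_s_1 + pi_s_2 + pi_s_3 + pi_s_4 = 1.

Using the first 3 balance equations plus normalization, the linear system A*pi = b is:
  [-7/9, 1/3, 1/3, 5/9] . pi = 0
  [1/3, -5/9, 1/9, 1/9] . pi = 0
  [1/3, 1/9, -2/3, 1/9] . pi = 0
  [1, 1, 1, 1] . pi = 1

Solving yields:
  pi_s_1 = 46/139
  pi_s_2 = 77/278
  pi_s_3 = 33/139
  pi_s_4 = 43/278

Verification (pi * P):
  46/139*2/9 + 77/278*1/3 + 33/139*1/3 + 43/278*5/9 = 46/139 = pi_s_1  (ok)
  46/139*1/3 + 77/278*4/9 + 33/139*1/9 + 43/278*1/9 = 77/278 = pi_s_2  (ok)
  46/139*1/3 + 77/278*1/9 + 33/139*1/3 + 43/278*1/9 = 33/139 = pi_s_3  (ok)
  46/139*1/9 + 77/278*1/9 + 33/139*2/9 + 43/278*2/9 = 43/278 = pi_s_4  (ok)

Answer: 46/139 77/278 33/139 43/278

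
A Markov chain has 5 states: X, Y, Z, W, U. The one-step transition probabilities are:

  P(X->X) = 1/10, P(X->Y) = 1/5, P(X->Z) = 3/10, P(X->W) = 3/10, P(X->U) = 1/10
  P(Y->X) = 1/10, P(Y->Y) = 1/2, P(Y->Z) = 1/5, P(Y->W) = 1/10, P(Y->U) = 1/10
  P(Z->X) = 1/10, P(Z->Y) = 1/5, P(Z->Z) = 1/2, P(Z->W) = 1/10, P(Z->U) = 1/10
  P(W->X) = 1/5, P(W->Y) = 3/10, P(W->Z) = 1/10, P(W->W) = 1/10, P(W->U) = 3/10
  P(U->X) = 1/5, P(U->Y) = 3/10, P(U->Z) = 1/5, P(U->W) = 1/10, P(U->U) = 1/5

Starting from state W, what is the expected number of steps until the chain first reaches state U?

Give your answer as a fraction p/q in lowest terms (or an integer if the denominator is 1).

Answer: 390/61

Derivation:
Let h_i = expected steps to first reach U from state i.
Boundary: h_U = 0.
First-step equations for the other states:
  h_X = 1 + 1/10*h_X + 1/5*h_Y + 3/10*h_Z + 3/10*h_W + 1/10*h_U
  h_Y = 1 + 1/10*h_X + 1/2*h_Y + 1/5*h_Z + 1/10*h_W + 1/10*h_U
  h_Z = 1 + 1/10*h_X + 1/5*h_Y + 1/2*h_Z + 1/10*h_W + 1/10*h_U
  h_W = 1 + 1/5*h_X + 3/10*h_Y + 1/10*h_Z + 1/10*h_W + 3/10*h_U

Substituting h_U = 0 and rearranging gives the linear system (I - Q) h = 1:
  [9/10, -1/5, -3/10, -3/10] . (h_X, h_Y, h_Z, h_W) = 1
  [-1/10, 1/2, -1/5, -1/10] . (h_X, h_Y, h_Z, h_W) = 1
  [-1/10, -1/5, 1/2, -1/10] . (h_X, h_Y, h_Z, h_W) = 1
  [-1/5, -3/10, -1/10, 9/10] . (h_X, h_Y, h_Z, h_W) = 1

Solving yields:
  h_X = 470/61
  h_Y = 490/61
  h_Z = 490/61
  h_W = 390/61

Starting state is W, so the expected hitting time is h_W = 390/61.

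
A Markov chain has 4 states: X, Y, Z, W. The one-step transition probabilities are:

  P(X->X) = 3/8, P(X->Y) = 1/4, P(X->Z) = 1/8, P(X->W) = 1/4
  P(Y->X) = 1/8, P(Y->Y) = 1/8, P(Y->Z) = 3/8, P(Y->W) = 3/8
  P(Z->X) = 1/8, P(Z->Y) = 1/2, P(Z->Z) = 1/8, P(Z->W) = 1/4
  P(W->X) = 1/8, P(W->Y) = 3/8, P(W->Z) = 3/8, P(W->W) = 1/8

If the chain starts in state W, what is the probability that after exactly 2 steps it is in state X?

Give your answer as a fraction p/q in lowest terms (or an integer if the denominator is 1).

Answer: 5/32

Derivation:
Computing P^2 by repeated multiplication:
P^1 =
  X: [3/8, 1/4, 1/8, 1/4]
  Y: [1/8, 1/8, 3/8, 3/8]
  Z: [1/8, 1/2, 1/8, 1/4]
  W: [1/8, 3/8, 3/8, 1/8]
P^2 =
  X: [7/32, 9/32, 1/4, 1/4]
  Y: [5/32, 3/8, 1/4, 7/32]
  Z: [5/32, 1/4, 5/16, 9/32]
  W: [5/32, 5/16, 1/4, 9/32]

(P^2)[W -> X] = 5/32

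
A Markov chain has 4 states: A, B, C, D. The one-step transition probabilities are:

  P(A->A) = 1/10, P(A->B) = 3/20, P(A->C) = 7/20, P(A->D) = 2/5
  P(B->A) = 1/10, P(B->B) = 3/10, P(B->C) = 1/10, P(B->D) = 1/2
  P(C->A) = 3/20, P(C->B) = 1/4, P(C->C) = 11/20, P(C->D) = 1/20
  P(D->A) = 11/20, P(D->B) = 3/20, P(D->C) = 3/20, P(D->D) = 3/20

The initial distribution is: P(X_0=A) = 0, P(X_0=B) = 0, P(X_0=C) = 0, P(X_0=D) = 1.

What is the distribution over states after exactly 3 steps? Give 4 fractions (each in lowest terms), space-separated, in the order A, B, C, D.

Answer: 419/1600 67/320 481/1600 73/320

Derivation:
Propagating the distribution step by step (d_{t+1} = d_t * P):
d_0 = (A=0, B=0, C=0, D=1)
  d_1[A] = 0*1/10 + 0*1/10 + 0*3/20 + 1*11/20 = 11/20
  d_1[B] = 0*3/20 + 0*3/10 + 0*1/4 + 1*3/20 = 3/20
  d_1[C] = 0*7/20 + 0*1/10 + 0*11/20 + 1*3/20 = 3/20
  d_1[D] = 0*2/5 + 0*1/2 + 0*1/20 + 1*3/20 = 3/20
d_1 = (A=11/20, B=3/20, C=3/20, D=3/20)
  d_2[A] = 11/20*1/10 + 3/20*1/10 + 3/20*3/20 + 3/20*11/20 = 7/40
  d_2[B] = 11/20*3/20 + 3/20*3/10 + 3/20*1/4 + 3/20*3/20 = 3/16
  d_2[C] = 11/20*7/20 + 3/20*1/10 + 3/20*11/20 + 3/20*3/20 = 5/16
  d_2[D] = 11/20*2/5 + 3/20*1/2 + 3/20*1/20 + 3/20*3/20 = 13/40
d_2 = (A=7/40, B=3/16, C=5/16, D=13/40)
  d_3[A] = 7/40*1/10 + 3/16*1/10 + 5/16*3/20 + 13/40*11/20 = 419/1600
  d_3[B] = 7/40*3/20 + 3/16*3/10 + 5/16*1/4 + 13/40*3/20 = 67/320
  d_3[C] = 7/40*7/20 + 3/16*1/10 + 5/16*11/20 + 13/40*3/20 = 481/1600
  d_3[D] = 7/40*2/5 + 3/16*1/2 + 5/16*1/20 + 13/40*3/20 = 73/320
d_3 = (A=419/1600, B=67/320, C=481/1600, D=73/320)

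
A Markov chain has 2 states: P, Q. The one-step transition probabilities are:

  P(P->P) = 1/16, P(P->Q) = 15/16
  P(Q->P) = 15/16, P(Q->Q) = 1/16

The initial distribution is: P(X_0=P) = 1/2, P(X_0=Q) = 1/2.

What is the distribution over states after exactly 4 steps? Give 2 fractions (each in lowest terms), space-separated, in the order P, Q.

Propagating the distribution step by step (d_{t+1} = d_t * P):
d_0 = (P=1/2, Q=1/2)
  d_1[P] = 1/2*1/16 + 1/2*15/16 = 1/2
  d_1[Q] = 1/2*15/16 + 1/2*1/16 = 1/2
d_1 = (P=1/2, Q=1/2)
  d_2[P] = 1/2*1/16 + 1/2*15/16 = 1/2
  d_2[Q] = 1/2*15/16 + 1/2*1/16 = 1/2
d_2 = (P=1/2, Q=1/2)
  d_3[P] = 1/2*1/16 + 1/2*15/16 = 1/2
  d_3[Q] = 1/2*15/16 + 1/2*1/16 = 1/2
d_3 = (P=1/2, Q=1/2)
  d_4[P] = 1/2*1/16 + 1/2*15/16 = 1/2
  d_4[Q] = 1/2*15/16 + 1/2*1/16 = 1/2
d_4 = (P=1/2, Q=1/2)

Answer: 1/2 1/2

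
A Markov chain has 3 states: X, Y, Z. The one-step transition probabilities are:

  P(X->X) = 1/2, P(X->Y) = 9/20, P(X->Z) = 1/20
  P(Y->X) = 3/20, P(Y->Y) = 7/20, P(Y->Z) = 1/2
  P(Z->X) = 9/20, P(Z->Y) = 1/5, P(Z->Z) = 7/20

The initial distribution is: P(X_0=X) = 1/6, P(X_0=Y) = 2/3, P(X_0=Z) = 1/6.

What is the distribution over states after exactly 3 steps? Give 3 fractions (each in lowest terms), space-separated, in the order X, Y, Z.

Answer: 17917/48000 16199/48000 1157/4000

Derivation:
Propagating the distribution step by step (d_{t+1} = d_t * P):
d_0 = (X=1/6, Y=2/3, Z=1/6)
  d_1[X] = 1/6*1/2 + 2/3*3/20 + 1/6*9/20 = 31/120
  d_1[Y] = 1/6*9/20 + 2/3*7/20 + 1/6*1/5 = 41/120
  d_1[Z] = 1/6*1/20 + 2/3*1/2 + 1/6*7/20 = 2/5
d_1 = (X=31/120, Y=41/120, Z=2/5)
  d_2[X] = 31/120*1/2 + 41/120*3/20 + 2/5*9/20 = 173/480
  d_2[Y] = 31/120*9/20 + 41/120*7/20 + 2/5*1/5 = 379/1200
  d_2[Z] = 31/120*1/20 + 41/120*1/2 + 2/5*7/20 = 259/800
d_2 = (X=173/480, Y=379/1200, Z=259/800)
  d_3[X] = 173/480*1/2 + 379/1200*3/20 + 259/800*9/20 = 17917/48000
  d_3[Y] = 173/480*9/20 + 379/1200*7/20 + 259/800*1/5 = 16199/48000
  d_3[Z] = 173/480*1/20 + 379/1200*1/2 + 259/800*7/20 = 1157/4000
d_3 = (X=17917/48000, Y=16199/48000, Z=1157/4000)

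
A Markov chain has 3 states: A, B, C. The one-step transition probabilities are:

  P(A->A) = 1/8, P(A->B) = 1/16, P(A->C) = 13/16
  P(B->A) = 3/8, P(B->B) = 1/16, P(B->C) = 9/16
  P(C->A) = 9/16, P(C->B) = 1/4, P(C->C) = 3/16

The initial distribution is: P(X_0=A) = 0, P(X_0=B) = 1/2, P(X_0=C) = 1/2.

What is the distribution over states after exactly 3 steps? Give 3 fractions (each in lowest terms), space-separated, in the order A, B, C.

Propagating the distribution step by step (d_{t+1} = d_t * P):
d_0 = (A=0, B=1/2, C=1/2)
  d_1[A] = 0*1/8 + 1/2*3/8 + 1/2*9/16 = 15/32
  d_1[B] = 0*1/16 + 1/2*1/16 + 1/2*1/4 = 5/32
  d_1[C] = 0*13/16 + 1/2*9/16 + 1/2*3/16 = 3/8
d_1 = (A=15/32, B=5/32, C=3/8)
  d_2[A] = 15/32*1/8 + 5/32*3/8 + 3/8*9/16 = 21/64
  d_2[B] = 15/32*1/16 + 5/32*1/16 + 3/8*1/4 = 17/128
  d_2[C] = 15/32*13/16 + 5/32*9/16 + 3/8*3/16 = 69/128
d_2 = (A=21/64, B=17/128, C=69/128)
  d_3[A] = 21/64*1/8 + 17/128*3/8 + 69/128*9/16 = 807/2048
  d_3[B] = 21/64*1/16 + 17/128*1/16 + 69/128*1/4 = 335/2048
  d_3[C] = 21/64*13/16 + 17/128*9/16 + 69/128*3/16 = 453/1024
d_3 = (A=807/2048, B=335/2048, C=453/1024)

Answer: 807/2048 335/2048 453/1024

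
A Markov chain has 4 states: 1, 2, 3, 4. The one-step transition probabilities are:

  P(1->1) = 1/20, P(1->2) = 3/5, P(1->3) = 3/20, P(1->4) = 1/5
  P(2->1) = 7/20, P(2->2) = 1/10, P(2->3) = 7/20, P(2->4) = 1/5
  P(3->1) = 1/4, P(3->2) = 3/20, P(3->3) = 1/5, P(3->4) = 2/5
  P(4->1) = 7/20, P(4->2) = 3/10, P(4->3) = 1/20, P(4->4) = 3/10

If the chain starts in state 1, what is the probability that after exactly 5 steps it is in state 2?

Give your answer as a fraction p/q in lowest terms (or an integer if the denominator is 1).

Computing P^5 by repeated multiplication:
P^1 =
  1: [1/20, 3/5, 3/20, 1/5]
  2: [7/20, 1/10, 7/20, 1/5]
  3: [1/4, 3/20, 1/5, 2/5]
  4: [7/20, 3/10, 1/20, 3/10]
P^2 =
  1: [8/25, 69/400, 103/400, 1/4]
  2: [21/100, 133/400, 67/400, 29/100]
  3: [51/200, 63/200, 3/20, 7/25]
  4: [6/25, 27/80, 73/400, 6/25]
P^3 =
  1: [913/4000, 2583/8000, 1379/8000, 553/2000]
  2: [1081/4000, 2171/8000, 1567/8000, 21/80]
  3: [517/2000, 291/1000, 77/400, 129/500]
  4: [1039/4000, 2217/8000, 1621/8000, 521/2000]
P^4 =
  1: [21143/80000, 44487/160000, 31287/160000, 2097/8000]
  2: [19947/80000, 47587/160000, 30051/160000, 10617/40000]
  3: [633/2500, 11619/40000, 7681/40000, 2643/10000]
  4: [4029/16000, 46737/160000, 30321/160000, 10663/40000]
P^5 =
  1: [80371/320000, 941907/3200000, 121071/640000, 212257/800000]
  2: [410267/1600000, 918863/3200000, 615463/3200000, 42257/160000]
  3: [20387/80000, 231249/800000, 153013/800000, 52967/200000]
  4: [408809/1600000, 923829/3200000, 122393/640000, 211647/800000]

(P^5)[1 -> 2] = 941907/3200000

Answer: 941907/3200000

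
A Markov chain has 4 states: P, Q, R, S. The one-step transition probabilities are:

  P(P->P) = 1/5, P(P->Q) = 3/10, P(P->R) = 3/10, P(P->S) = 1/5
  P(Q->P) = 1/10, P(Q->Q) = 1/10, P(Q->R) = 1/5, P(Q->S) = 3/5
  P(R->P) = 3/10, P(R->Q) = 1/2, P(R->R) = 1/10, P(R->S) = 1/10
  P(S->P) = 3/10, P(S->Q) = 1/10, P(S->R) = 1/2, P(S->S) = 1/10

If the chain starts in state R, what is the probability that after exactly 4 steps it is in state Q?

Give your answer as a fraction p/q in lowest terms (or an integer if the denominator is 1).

Computing P^4 by repeated multiplication:
P^1 =
  P: [1/5, 3/10, 3/10, 1/5]
  Q: [1/10, 1/10, 1/5, 3/5]
  R: [3/10, 1/2, 1/10, 1/10]
  S: [3/10, 1/10, 1/2, 1/10]
P^2 =
  P: [11/50, 13/50, 1/4, 27/100]
  Q: [27/100, 1/5, 37/100, 4/25]
  R: [17/100, 1/5, 1/4, 19/50]
  S: [1/4, 9/25, 21/100, 9/50]
P^3 =
  P: [113/500, 61/250, 139/500, 63/250]
  Q: [233/1000, 151/500, 119/500, 227/1000]
  R: [243/1000, 117/500, 153/500, 217/1000]
  S: [203/1000, 117/500, 129/500, 61/200]
P^4 =
  P: [1143/5000, 641/2500, 169/625, 1223/5000]
  Q: [2163/10000, 1209/5000, 669/2500, 2743/10000]
  R: [2289/10000, 271/1000, 647/2500, 2413/10000]
  S: [2329/10000, 1219/5000, 143/500, 2373/10000]

(P^4)[R -> Q] = 271/1000

Answer: 271/1000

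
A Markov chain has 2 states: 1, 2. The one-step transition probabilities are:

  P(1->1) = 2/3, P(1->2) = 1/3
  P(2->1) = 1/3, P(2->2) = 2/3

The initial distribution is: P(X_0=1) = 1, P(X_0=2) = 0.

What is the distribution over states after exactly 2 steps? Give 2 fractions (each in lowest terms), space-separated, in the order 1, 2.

Propagating the distribution step by step (d_{t+1} = d_t * P):
d_0 = (1=1, 2=0)
  d_1[1] = 1*2/3 + 0*1/3 = 2/3
  d_1[2] = 1*1/3 + 0*2/3 = 1/3
d_1 = (1=2/3, 2=1/3)
  d_2[1] = 2/3*2/3 + 1/3*1/3 = 5/9
  d_2[2] = 2/3*1/3 + 1/3*2/3 = 4/9
d_2 = (1=5/9, 2=4/9)

Answer: 5/9 4/9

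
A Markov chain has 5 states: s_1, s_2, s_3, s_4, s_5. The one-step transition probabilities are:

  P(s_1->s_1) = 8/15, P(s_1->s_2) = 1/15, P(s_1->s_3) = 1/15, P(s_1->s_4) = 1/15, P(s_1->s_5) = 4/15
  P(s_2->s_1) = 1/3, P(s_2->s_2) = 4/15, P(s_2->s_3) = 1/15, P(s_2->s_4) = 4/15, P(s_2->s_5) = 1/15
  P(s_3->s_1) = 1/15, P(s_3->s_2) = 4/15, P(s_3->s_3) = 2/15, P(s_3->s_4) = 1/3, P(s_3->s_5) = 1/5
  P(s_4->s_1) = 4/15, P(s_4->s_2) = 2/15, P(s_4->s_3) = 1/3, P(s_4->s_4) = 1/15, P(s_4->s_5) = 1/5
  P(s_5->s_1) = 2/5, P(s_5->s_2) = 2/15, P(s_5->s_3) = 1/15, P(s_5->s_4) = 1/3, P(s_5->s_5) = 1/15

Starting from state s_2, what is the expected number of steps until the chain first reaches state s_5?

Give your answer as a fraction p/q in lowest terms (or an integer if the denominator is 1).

Answer: 14430/2563

Derivation:
Let h_i = expected steps to first reach s_5 from state i.
Boundary: h_s_5 = 0.
First-step equations for the other states:
  h_s_1 = 1 + 8/15*h_s_1 + 1/15*h_s_2 + 1/15*h_s_3 + 1/15*h_s_4 + 4/15*h_s_5
  h_s_2 = 1 + 1/3*h_s_1 + 4/15*h_s_2 + 1/15*h_s_3 + 4/15*h_s_4 + 1/15*h_s_5
  h_s_3 = 1 + 1/15*h_s_1 + 4/15*h_s_2 + 2/15*h_s_3 + 1/3*h_s_4 + 1/5*h_s_5
  h_s_4 = 1 + 4/15*h_s_1 + 2/15*h_s_2 + 1/3*h_s_3 + 1/15*h_s_4 + 1/5*h_s_5

Substituting h_s_5 = 0 and rearranging gives the linear system (I - Q) h = 1:
  [7/15, -1/15, -1/15, -1/15] . (h_s_1, h_s_2, h_s_3, h_s_4) = 1
  [-1/3, 11/15, -1/15, -4/15] . (h_s_1, h_s_2, h_s_3, h_s_4) = 1
  [-1/15, -4/15, 13/15, -1/3] . (h_s_1, h_s_2, h_s_3, h_s_4) = 1
  [-4/15, -2/15, -1/3, 14/15] . (h_s_1, h_s_2, h_s_3, h_s_4) = 1

Solving yields:
  h_s_1 = 11250/2563
  h_s_2 = 14430/2563
  h_s_3 = 13155/2563
  h_s_4 = 12720/2563

Starting state is s_2, so the expected hitting time is h_s_2 = 14430/2563.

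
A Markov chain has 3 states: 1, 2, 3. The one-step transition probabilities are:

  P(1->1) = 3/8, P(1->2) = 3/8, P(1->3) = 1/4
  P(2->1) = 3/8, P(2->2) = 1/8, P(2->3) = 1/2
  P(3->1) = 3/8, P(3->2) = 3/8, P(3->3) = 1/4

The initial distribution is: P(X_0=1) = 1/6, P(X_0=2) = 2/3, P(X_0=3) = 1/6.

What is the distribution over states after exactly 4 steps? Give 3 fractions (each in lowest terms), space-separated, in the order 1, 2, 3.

Propagating the distribution step by step (d_{t+1} = d_t * P):
d_0 = (1=1/6, 2=2/3, 3=1/6)
  d_1[1] = 1/6*3/8 + 2/3*3/8 + 1/6*3/8 = 3/8
  d_1[2] = 1/6*3/8 + 2/3*1/8 + 1/6*3/8 = 5/24
  d_1[3] = 1/6*1/4 + 2/3*1/2 + 1/6*1/4 = 5/12
d_1 = (1=3/8, 2=5/24, 3=5/12)
  d_2[1] = 3/8*3/8 + 5/24*3/8 + 5/12*3/8 = 3/8
  d_2[2] = 3/8*3/8 + 5/24*1/8 + 5/12*3/8 = 31/96
  d_2[3] = 3/8*1/4 + 5/24*1/2 + 5/12*1/4 = 29/96
d_2 = (1=3/8, 2=31/96, 3=29/96)
  d_3[1] = 3/8*3/8 + 31/96*3/8 + 29/96*3/8 = 3/8
  d_3[2] = 3/8*3/8 + 31/96*1/8 + 29/96*3/8 = 113/384
  d_3[3] = 3/8*1/4 + 31/96*1/2 + 29/96*1/4 = 127/384
d_3 = (1=3/8, 2=113/384, 3=127/384)
  d_4[1] = 3/8*3/8 + 113/384*3/8 + 127/384*3/8 = 3/8
  d_4[2] = 3/8*3/8 + 113/384*1/8 + 127/384*3/8 = 463/1536
  d_4[3] = 3/8*1/4 + 113/384*1/2 + 127/384*1/4 = 497/1536
d_4 = (1=3/8, 2=463/1536, 3=497/1536)

Answer: 3/8 463/1536 497/1536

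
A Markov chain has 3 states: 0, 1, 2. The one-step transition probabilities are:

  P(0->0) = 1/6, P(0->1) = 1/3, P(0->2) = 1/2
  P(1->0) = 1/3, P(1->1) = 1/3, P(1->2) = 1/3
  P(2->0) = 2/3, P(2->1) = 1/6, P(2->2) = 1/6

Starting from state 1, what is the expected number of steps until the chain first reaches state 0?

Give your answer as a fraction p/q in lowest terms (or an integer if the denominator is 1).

Let h_i = expected steps to first reach 0 from state i.
Boundary: h_0 = 0.
First-step equations for the other states:
  h_1 = 1 + 1/3*h_0 + 1/3*h_1 + 1/3*h_2
  h_2 = 1 + 2/3*h_0 + 1/6*h_1 + 1/6*h_2

Substituting h_0 = 0 and rearranging gives the linear system (I - Q) h = 1:
  [2/3, -1/3] . (h_1, h_2) = 1
  [-1/6, 5/6] . (h_1, h_2) = 1

Solving yields:
  h_1 = 7/3
  h_2 = 5/3

Starting state is 1, so the expected hitting time is h_1 = 7/3.

Answer: 7/3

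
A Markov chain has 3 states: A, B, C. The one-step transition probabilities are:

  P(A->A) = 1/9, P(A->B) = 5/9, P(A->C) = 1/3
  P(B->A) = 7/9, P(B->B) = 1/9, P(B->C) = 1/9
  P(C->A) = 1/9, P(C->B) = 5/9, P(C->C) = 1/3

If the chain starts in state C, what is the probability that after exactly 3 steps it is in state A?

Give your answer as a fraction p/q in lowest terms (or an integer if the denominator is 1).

Computing P^3 by repeated multiplication:
P^1 =
  A: [1/9, 5/9, 1/3]
  B: [7/9, 1/9, 1/9]
  C: [1/9, 5/9, 1/3]
P^2 =
  A: [13/27, 25/81, 17/81]
  B: [5/27, 41/81, 25/81]
  C: [13/27, 25/81, 17/81]
P^3 =
  A: [77/243, 305/729, 193/729]
  B: [109/243, 241/729, 161/729]
  C: [77/243, 305/729, 193/729]

(P^3)[C -> A] = 77/243

Answer: 77/243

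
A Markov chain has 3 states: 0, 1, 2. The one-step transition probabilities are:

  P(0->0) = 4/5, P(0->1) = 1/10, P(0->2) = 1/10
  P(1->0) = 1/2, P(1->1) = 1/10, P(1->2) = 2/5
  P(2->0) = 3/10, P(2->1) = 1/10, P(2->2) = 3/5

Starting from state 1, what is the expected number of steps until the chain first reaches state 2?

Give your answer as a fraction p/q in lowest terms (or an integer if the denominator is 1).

Let h_i = expected steps to first reach 2 from state i.
Boundary: h_2 = 0.
First-step equations for the other states:
  h_0 = 1 + 4/5*h_0 + 1/10*h_1 + 1/10*h_2
  h_1 = 1 + 1/2*h_0 + 1/10*h_1 + 2/5*h_2

Substituting h_2 = 0 and rearranging gives the linear system (I - Q) h = 1:
  [1/5, -1/10] . (h_0, h_1) = 1
  [-1/2, 9/10] . (h_0, h_1) = 1

Solving yields:
  h_0 = 100/13
  h_1 = 70/13

Starting state is 1, so the expected hitting time is h_1 = 70/13.

Answer: 70/13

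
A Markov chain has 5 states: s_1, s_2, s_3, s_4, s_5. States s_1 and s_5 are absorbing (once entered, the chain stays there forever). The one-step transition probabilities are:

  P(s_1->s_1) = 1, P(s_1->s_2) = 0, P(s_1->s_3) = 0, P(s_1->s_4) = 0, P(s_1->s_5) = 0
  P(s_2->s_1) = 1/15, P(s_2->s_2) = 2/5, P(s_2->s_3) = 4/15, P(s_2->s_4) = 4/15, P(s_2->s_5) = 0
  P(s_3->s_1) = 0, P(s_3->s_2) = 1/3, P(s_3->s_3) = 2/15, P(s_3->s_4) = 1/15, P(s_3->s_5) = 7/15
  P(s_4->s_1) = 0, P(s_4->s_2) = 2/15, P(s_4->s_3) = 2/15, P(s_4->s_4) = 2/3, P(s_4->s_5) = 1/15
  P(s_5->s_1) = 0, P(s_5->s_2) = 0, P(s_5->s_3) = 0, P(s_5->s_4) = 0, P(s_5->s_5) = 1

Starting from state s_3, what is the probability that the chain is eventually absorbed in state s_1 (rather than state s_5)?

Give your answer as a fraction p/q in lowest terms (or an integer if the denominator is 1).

Let a_i = P(absorbed in s_1 | start in state i).
Boundary conditions: a_s_1 = 1, a_s_5 = 0.
For each transient state i, a_i = sum_j P(i->j) * a_j:
  a_s_2 = 1/15*a_s_1 + 2/5*a_s_2 + 4/15*a_s_3 + 4/15*a_s_4 + 0*a_s_5
  a_s_3 = 0*a_s_1 + 1/3*a_s_2 + 2/15*a_s_3 + 1/15*a_s_4 + 7/15*a_s_5
  a_s_4 = 0*a_s_1 + 2/15*a_s_2 + 2/15*a_s_3 + 2/3*a_s_4 + 1/15*a_s_5

Substituting a_s_1 = 1 and a_s_5 = 0, rearrange to (I - Q) a = r where r[i] = P(i -> s_1):
  [3/5, -4/15, -4/15] . (a_s_2, a_s_3, a_s_4) = 1/15
  [-1/3, 13/15, -1/15] . (a_s_2, a_s_3, a_s_4) = 0
  [-2/15, -2/15, 1/3] . (a_s_2, a_s_3, a_s_4) = 0

Solving yields:
  a_s_2 = 1/5
  a_s_3 = 3/35
  a_s_4 = 4/35

Starting state is s_3, so the absorption probability is a_s_3 = 3/35.

Answer: 3/35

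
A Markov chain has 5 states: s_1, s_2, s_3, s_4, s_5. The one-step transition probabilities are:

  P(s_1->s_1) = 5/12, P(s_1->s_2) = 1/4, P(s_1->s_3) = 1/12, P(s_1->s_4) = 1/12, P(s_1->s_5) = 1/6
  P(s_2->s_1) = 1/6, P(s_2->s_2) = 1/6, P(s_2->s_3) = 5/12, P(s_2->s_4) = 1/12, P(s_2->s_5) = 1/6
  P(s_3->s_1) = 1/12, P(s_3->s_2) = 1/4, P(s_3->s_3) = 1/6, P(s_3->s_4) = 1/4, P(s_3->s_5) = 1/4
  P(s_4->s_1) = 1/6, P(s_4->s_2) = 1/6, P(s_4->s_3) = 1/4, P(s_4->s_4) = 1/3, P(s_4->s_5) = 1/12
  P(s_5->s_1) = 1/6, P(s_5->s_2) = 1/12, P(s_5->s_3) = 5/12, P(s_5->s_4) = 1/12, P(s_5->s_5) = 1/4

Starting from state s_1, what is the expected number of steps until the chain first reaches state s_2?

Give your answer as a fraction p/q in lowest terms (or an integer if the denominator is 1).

Let h_i = expected steps to first reach s_2 from state i.
Boundary: h_s_2 = 0.
First-step equations for the other states:
  h_s_1 = 1 + 5/12*h_s_1 + 1/4*h_s_2 + 1/12*h_s_3 + 1/12*h_s_4 + 1/6*h_s_5
  h_s_3 = 1 + 1/12*h_s_1 + 1/4*h_s_2 + 1/6*h_s_3 + 1/4*h_s_4 + 1/4*h_s_5
  h_s_4 = 1 + 1/6*h_s_1 + 1/6*h_s_2 + 1/4*h_s_3 + 1/3*h_s_4 + 1/12*h_s_5
  h_s_5 = 1 + 1/6*h_s_1 + 1/12*h_s_2 + 5/12*h_s_3 + 1/12*h_s_4 + 1/4*h_s_5

Substituting h_s_2 = 0 and rearranging gives the linear system (I - Q) h = 1:
  [7/12, -1/12, -1/12, -1/6] . (h_s_1, h_s_3, h_s_4, h_s_5) = 1
  [-1/12, 5/6, -1/4, -1/4] . (h_s_1, h_s_3, h_s_4, h_s_5) = 1
  [-1/6, -1/4, 2/3, -1/12] . (h_s_1, h_s_3, h_s_4, h_s_5) = 1
  [-1/6, -5/12, -1/12, 3/4] . (h_s_1, h_s_3, h_s_4, h_s_5) = 1

Solving yields:
  h_s_1 = 339/70
  h_s_3 = 351/70
  h_s_4 = 186/35
  h_s_5 = 81/14

Starting state is s_1, so the expected hitting time is h_s_1 = 339/70.

Answer: 339/70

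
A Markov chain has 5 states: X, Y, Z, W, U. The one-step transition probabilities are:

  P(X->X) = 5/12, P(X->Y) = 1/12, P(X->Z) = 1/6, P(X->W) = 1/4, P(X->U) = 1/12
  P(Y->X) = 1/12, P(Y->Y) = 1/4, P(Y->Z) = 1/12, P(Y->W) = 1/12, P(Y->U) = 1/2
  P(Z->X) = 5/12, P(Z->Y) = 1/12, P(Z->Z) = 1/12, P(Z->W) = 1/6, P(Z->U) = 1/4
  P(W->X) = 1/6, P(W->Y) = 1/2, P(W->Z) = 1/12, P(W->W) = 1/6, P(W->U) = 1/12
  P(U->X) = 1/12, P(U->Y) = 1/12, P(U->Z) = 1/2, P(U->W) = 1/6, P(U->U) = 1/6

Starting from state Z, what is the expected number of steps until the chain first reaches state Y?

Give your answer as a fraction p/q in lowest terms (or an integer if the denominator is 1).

Let h_i = expected steps to first reach Y from state i.
Boundary: h_Y = 0.
First-step equations for the other states:
  h_X = 1 + 5/12*h_X + 1/12*h_Y + 1/6*h_Z + 1/4*h_W + 1/12*h_U
  h_Z = 1 + 5/12*h_X + 1/12*h_Y + 1/12*h_Z + 1/6*h_W + 1/4*h_U
  h_W = 1 + 1/6*h_X + 1/2*h_Y + 1/12*h_Z + 1/6*h_W + 1/12*h_U
  h_U = 1 + 1/12*h_X + 1/12*h_Y + 1/2*h_Z + 1/6*h_W + 1/6*h_U

Substituting h_Y = 0 and rearranging gives the linear system (I - Q) h = 1:
  [7/12, -1/6, -1/4, -1/12] . (h_X, h_Z, h_W, h_U) = 1
  [-5/12, 11/12, -1/6, -1/4] . (h_X, h_Z, h_W, h_U) = 1
  [-1/6, -1/12, 5/6, -1/12] . (h_X, h_Z, h_W, h_U) = 1
  [-1/12, -1/2, -1/6, 5/6] . (h_X, h_Z, h_W, h_U) = 1

Solving yields:
  h_X = 871/148
  h_Z = 1807/296
  h_W = 1067/296
  h_U = 1827/296

Starting state is Z, so the expected hitting time is h_Z = 1807/296.

Answer: 1807/296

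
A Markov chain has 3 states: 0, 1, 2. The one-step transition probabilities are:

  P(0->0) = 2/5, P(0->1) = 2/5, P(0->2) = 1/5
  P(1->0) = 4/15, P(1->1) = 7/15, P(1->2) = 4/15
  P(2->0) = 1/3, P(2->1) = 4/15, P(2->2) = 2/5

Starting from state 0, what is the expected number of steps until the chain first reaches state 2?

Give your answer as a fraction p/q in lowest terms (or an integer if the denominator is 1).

Answer: 35/8

Derivation:
Let h_i = expected steps to first reach 2 from state i.
Boundary: h_2 = 0.
First-step equations for the other states:
  h_0 = 1 + 2/5*h_0 + 2/5*h_1 + 1/5*h_2
  h_1 = 1 + 4/15*h_0 + 7/15*h_1 + 4/15*h_2

Substituting h_2 = 0 and rearranging gives the linear system (I - Q) h = 1:
  [3/5, -2/5] . (h_0, h_1) = 1
  [-4/15, 8/15] . (h_0, h_1) = 1

Solving yields:
  h_0 = 35/8
  h_1 = 65/16

Starting state is 0, so the expected hitting time is h_0 = 35/8.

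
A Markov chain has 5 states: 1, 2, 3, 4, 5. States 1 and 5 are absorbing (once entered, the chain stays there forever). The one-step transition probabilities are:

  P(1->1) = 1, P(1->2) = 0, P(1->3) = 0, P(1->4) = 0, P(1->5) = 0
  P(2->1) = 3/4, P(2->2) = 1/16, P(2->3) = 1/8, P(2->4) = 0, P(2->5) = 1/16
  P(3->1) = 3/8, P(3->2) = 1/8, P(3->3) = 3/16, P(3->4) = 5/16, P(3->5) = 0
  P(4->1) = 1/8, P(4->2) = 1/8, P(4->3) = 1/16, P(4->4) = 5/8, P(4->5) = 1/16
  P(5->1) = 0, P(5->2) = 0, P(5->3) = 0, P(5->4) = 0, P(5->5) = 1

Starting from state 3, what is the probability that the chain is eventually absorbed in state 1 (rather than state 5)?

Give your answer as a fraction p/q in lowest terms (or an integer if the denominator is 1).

Let a_i = P(absorbed in 1 | start in state i).
Boundary conditions: a_1 = 1, a_5 = 0.
For each transient state i, a_i = sum_j P(i->j) * a_j:
  a_2 = 3/4*a_1 + 1/16*a_2 + 1/8*a_3 + 0*a_4 + 1/16*a_5
  a_3 = 3/8*a_1 + 1/8*a_2 + 3/16*a_3 + 5/16*a_4 + 0*a_5
  a_4 = 1/8*a_1 + 1/8*a_2 + 1/16*a_3 + 5/8*a_4 + 1/16*a_5

Substituting a_1 = 1 and a_5 = 0, rearrange to (I - Q) a = r where r[i] = P(i -> 1):
  [15/16, -1/8, 0] . (a_2, a_3, a_4) = 3/4
  [-1/8, 13/16, -5/16] . (a_2, a_3, a_4) = 3/8
  [-1/8, -1/16, 3/8] . (a_2, a_3, a_4) = 1/8

Solving yields:
  a_2 = 968/1051
  a_3 = 954/1051
  a_4 = 832/1051

Starting state is 3, so the absorption probability is a_3 = 954/1051.

Answer: 954/1051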